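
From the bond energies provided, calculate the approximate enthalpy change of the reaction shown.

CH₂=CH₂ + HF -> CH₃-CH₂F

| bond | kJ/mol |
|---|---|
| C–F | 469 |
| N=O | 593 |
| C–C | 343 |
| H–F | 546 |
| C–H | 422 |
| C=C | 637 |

Bonds broken (reactants):
  C–H: 4 × 422 = 1688
  C=C: 1 × 637 = 637
  H–F: 1 × 546 = 546
  Σ(broken) = 2871 kJ
Bonds formed (products):
  C–C: 1 × 343 = 343
  C–F: 1 × 469 = 469
  C–H: 5 × 422 = 2110
  Σ(formed) = 2922 kJ
ΔH = Σ(broken) − Σ(formed) = 2871 − 2922 = −51 kJ

ΔH ≈ −51 kJ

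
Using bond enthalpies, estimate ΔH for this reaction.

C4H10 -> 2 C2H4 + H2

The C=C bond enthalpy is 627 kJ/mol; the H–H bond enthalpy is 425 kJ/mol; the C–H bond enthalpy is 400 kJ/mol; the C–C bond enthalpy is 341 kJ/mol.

Bonds broken (reactants):
  C–C: 3 × 341 = 1023
  C–H: 10 × 400 = 4000
  Σ(broken) = 5023 kJ
Bonds formed (products):
  C–H: 8 × 400 = 3200
  C=C: 2 × 627 = 1254
  H–H: 1 × 425 = 425
  Σ(formed) = 4879 kJ
ΔH = Σ(broken) − Σ(formed) = 5023 − 4879 = +144 kJ

ΔH ≈ +144 kJ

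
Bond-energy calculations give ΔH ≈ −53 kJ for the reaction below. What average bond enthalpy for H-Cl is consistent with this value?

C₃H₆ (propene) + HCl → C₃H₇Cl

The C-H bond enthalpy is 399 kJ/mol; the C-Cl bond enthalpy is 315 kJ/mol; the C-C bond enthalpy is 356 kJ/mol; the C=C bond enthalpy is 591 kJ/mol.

D(H-Cl) ≈ 426 kJ/mol

Let D be the H-Cl bond energy.
Σ(broken) = 1×356 + 6×399 + 1×591 + 1×D = 3341 + D
Σ(formed) = 2×356 + 1×315 + 7×399 = 3820
ΔH = Σ(broken) − Σ(formed) = (3341 + D) − (3820) = −479 + D
Setting this equal to −53 kJ gives D = 426 kJ/mol.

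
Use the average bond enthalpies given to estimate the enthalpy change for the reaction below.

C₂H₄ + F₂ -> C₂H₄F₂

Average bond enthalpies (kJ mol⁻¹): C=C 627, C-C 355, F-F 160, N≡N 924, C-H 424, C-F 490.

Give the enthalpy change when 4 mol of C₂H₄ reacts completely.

ΔH = −2192 kJ

Bonds broken (reactants):
  C-H: 4 × 424 = 1696
  C=C: 1 × 627 = 627
  F-F: 1 × 160 = 160
  Σ(broken) = 2483 kJ
Bonds formed (products):
  C-C: 1 × 355 = 355
  C-F: 2 × 490 = 980
  C-H: 4 × 424 = 1696
  Σ(formed) = 3031 kJ
ΔH = Σ(broken) − Σ(formed) = 2483 − 3031 = −548 kJ
For 4× the reaction as written: 4 × (−548) = −2192 kJ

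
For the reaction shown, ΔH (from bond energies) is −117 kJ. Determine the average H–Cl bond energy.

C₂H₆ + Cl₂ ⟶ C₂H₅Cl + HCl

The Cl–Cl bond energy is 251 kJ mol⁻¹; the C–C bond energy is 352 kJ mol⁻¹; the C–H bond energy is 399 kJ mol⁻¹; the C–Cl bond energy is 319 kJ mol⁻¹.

Let D be the H–Cl bond energy.
Σ(broken) = 1×352 + 6×399 + 1×251 = 2997
Σ(formed) = 1×352 + 1×319 + 5×399 + 1×D = 2666 + D
ΔH = Σ(broken) − Σ(formed) = (2997) − (2666 + D) = +331 − D
Setting this equal to −117 kJ gives D = 448 kJ/mol.

D(H–Cl) ≈ 448 kJ/mol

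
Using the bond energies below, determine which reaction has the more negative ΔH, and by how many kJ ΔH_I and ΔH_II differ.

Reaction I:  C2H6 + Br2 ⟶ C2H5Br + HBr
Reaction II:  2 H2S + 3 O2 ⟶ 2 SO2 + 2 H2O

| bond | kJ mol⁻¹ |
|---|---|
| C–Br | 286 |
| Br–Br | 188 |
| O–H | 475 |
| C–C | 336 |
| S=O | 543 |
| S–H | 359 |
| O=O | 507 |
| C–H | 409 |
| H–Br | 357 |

Reaction II, by 1069 kJ

Reaction I:
  Bonds broken (reactants):
    Br–Br: 1 × 188 = 188
    C–C: 1 × 336 = 336
    C–H: 6 × 409 = 2454
    Σ(broken) = 2978 kJ
  Bonds formed (products):
    C–Br: 1 × 286 = 286
    C–C: 1 × 336 = 336
    C–H: 5 × 409 = 2045
    H–Br: 1 × 357 = 357
    Σ(formed) = 3024 kJ
  ΔH_I = 2978 − 3024 = −46 kJ
Reaction II:
  Bonds broken (reactants):
    O=O: 3 × 507 = 1521
    S–H: 4 × 359 = 1436
    Σ(broken) = 2957 kJ
  Bonds formed (products):
    O–H: 4 × 475 = 1900
    S=O: 4 × 543 = 2172
    Σ(formed) = 4072 kJ
  ΔH_II = 2957 − 4072 = −1115 kJ
ΔH_I − ΔH_II = +1069 kJ, so reaction II has the more negative ΔH; |ΔH_I − ΔH_II| = 1069 kJ.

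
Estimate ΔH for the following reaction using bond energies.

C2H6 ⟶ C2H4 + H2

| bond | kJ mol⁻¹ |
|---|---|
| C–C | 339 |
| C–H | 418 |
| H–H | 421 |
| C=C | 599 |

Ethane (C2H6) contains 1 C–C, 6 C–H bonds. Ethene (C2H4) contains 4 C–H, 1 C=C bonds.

Bonds broken (reactants):
  C–C: 1 × 339 = 339
  C–H: 6 × 418 = 2508
  Σ(broken) = 2847 kJ
Bonds formed (products):
  C–H: 4 × 418 = 1672
  C=C: 1 × 599 = 599
  H–H: 1 × 421 = 421
  Σ(formed) = 2692 kJ
ΔH = Σ(broken) − Σ(formed) = 2847 − 2692 = +155 kJ

ΔH ≈ +155 kJ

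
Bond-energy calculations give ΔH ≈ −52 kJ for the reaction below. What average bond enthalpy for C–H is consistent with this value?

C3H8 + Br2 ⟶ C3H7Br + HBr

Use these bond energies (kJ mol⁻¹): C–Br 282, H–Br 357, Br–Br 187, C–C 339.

Let D be the C–H bond energy.
Σ(broken) = 1×187 + 2×339 + 8×D = 865 + 8D
Σ(formed) = 1×282 + 2×339 + 7×D + 1×357 = 1317 + 7D
ΔH = Σ(broken) − Σ(formed) = (865 + 8D) − (1317 + 7D) = −452 + D
Setting this equal to −52 kJ gives D = 400 kJ/mol.

D(C–H) ≈ 400 kJ/mol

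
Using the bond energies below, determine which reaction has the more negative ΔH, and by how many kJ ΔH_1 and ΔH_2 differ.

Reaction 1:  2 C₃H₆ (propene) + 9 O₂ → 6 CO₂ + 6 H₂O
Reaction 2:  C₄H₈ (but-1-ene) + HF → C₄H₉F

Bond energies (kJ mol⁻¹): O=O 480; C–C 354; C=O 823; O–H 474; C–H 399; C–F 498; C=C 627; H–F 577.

Reaction 1, by 4447 kJ

Reaction 1:
  Bonds broken (reactants):
    C–C: 2 × 354 = 708
    C–H: 12 × 399 = 4788
    C=C: 2 × 627 = 1254
    O=O: 9 × 480 = 4320
    Σ(broken) = 11070 kJ
  Bonds formed (products):
    C=O: 12 × 823 = 9876
    O–H: 12 × 474 = 5688
    Σ(formed) = 15564 kJ
  ΔH_1 = 11070 − 15564 = −4494 kJ
Reaction 2:
  Bonds broken (reactants):
    C–C: 2 × 354 = 708
    C–H: 8 × 399 = 3192
    C=C: 1 × 627 = 627
    H–F: 1 × 577 = 577
    Σ(broken) = 5104 kJ
  Bonds formed (products):
    C–C: 3 × 354 = 1062
    C–F: 1 × 498 = 498
    C–H: 9 × 399 = 3591
    Σ(formed) = 5151 kJ
  ΔH_2 = 5104 − 5151 = −47 kJ
ΔH_1 − ΔH_2 = −4447 kJ, so reaction 1 has the more negative ΔH; |ΔH_1 − ΔH_2| = 4447 kJ.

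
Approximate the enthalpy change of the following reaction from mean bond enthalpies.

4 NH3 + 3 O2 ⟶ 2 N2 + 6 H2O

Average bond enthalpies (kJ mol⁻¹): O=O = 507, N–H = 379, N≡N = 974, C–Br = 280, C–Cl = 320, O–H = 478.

ΔH ≈ −1615 kJ

Bonds broken (reactants):
  N–H: 12 × 379 = 4548
  O=O: 3 × 507 = 1521
  Σ(broken) = 6069 kJ
Bonds formed (products):
  N≡N: 2 × 974 = 1948
  O–H: 12 × 478 = 5736
  Σ(formed) = 7684 kJ
ΔH = Σ(broken) − Σ(formed) = 6069 − 7684 = −1615 kJ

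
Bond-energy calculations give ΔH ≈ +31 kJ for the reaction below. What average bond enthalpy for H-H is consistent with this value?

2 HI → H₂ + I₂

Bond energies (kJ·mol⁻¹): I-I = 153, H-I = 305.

Let D be the H-H bond energy.
Σ(broken) = 2×305 = 610
Σ(formed) = 1×D + 1×153 = 153 + D
ΔH = Σ(broken) − Σ(formed) = (610) − (153 + D) = +457 − D
Setting this equal to +31 kJ gives D = 426 kJ/mol.

D(H-H) ≈ 426 kJ/mol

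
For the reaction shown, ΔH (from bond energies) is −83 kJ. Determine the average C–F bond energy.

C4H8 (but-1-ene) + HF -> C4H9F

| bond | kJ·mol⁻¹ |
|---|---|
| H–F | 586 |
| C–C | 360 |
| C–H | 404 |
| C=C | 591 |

D(C–F) ≈ 496 kJ/mol

Let D be the C–F bond energy.
Σ(broken) = 2×360 + 8×404 + 1×591 + 1×586 = 5129
Σ(formed) = 3×360 + 1×D + 9×404 = 4716 + D
ΔH = Σ(broken) − Σ(formed) = (5129) − (4716 + D) = +413 − D
Setting this equal to −83 kJ gives D = 496 kJ/mol.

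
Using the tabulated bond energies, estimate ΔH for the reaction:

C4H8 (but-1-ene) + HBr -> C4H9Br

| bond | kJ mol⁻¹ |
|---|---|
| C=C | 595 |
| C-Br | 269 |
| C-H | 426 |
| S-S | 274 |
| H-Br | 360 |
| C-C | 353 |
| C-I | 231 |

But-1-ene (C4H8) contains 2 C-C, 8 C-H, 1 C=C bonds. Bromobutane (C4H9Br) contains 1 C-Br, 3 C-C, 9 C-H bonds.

ΔH ≈ −93 kJ

Bonds broken (reactants):
  C-C: 2 × 353 = 706
  C-H: 8 × 426 = 3408
  C=C: 1 × 595 = 595
  H-Br: 1 × 360 = 360
  Σ(broken) = 5069 kJ
Bonds formed (products):
  C-Br: 1 × 269 = 269
  C-C: 3 × 353 = 1059
  C-H: 9 × 426 = 3834
  Σ(formed) = 5162 kJ
ΔH = Σ(broken) − Σ(formed) = 5069 − 5162 = −93 kJ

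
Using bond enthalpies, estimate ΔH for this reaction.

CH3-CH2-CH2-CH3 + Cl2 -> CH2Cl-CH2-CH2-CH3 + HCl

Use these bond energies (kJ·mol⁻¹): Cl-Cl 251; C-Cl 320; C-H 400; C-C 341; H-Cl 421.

Bonds broken (reactants):
  C-C: 3 × 341 = 1023
  C-H: 10 × 400 = 4000
  Cl-Cl: 1 × 251 = 251
  Σ(broken) = 5274 kJ
Bonds formed (products):
  C-C: 3 × 341 = 1023
  C-Cl: 1 × 320 = 320
  C-H: 9 × 400 = 3600
  H-Cl: 1 × 421 = 421
  Σ(formed) = 5364 kJ
ΔH = Σ(broken) − Σ(formed) = 5274 − 5364 = −90 kJ

ΔH ≈ −90 kJ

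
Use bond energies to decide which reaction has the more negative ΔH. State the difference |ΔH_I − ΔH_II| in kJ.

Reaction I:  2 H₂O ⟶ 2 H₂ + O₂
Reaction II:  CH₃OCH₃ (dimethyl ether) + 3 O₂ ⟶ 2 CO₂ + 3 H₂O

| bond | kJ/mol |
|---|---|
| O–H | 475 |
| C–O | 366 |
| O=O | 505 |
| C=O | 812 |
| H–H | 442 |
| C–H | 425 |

Reaction I:
  Bonds broken (reactants):
    O–H: 4 × 475 = 1900
    Σ(broken) = 1900 kJ
  Bonds formed (products):
    H–H: 2 × 442 = 884
    O=O: 1 × 505 = 505
    Σ(formed) = 1389 kJ
  ΔH_I = 1900 − 1389 = +511 kJ
Reaction II:
  Bonds broken (reactants):
    C–H: 6 × 425 = 2550
    C–O: 2 × 366 = 732
    O=O: 3 × 505 = 1515
    Σ(broken) = 4797 kJ
  Bonds formed (products):
    C=O: 4 × 812 = 3248
    O–H: 6 × 475 = 2850
    Σ(formed) = 6098 kJ
  ΔH_II = 4797 − 6098 = −1301 kJ
ΔH_I − ΔH_II = +1812 kJ, so reaction II has the more negative ΔH; |ΔH_I − ΔH_II| = 1812 kJ.

Reaction II, by 1812 kJ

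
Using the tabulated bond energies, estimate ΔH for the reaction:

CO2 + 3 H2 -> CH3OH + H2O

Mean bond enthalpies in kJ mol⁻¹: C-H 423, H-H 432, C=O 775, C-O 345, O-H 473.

ΔH ≈ −187 kJ

Bonds broken (reactants):
  C=O: 2 × 775 = 1550
  H-H: 3 × 432 = 1296
  Σ(broken) = 2846 kJ
Bonds formed (products):
  C-H: 3 × 423 = 1269
  C-O: 1 × 345 = 345
  O-H: 3 × 473 = 1419
  Σ(formed) = 3033 kJ
ΔH = Σ(broken) − Σ(formed) = 2846 − 3033 = −187 kJ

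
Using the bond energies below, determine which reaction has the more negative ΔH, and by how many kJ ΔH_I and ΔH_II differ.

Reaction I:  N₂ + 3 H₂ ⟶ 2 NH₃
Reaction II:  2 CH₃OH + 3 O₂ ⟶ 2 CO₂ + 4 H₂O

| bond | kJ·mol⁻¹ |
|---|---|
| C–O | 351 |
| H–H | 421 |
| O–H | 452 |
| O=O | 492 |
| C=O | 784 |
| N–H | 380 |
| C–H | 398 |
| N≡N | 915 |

Reaction II, by 1180 kJ

Reaction I:
  Bonds broken (reactants):
    H–H: 3 × 421 = 1263
    N≡N: 1 × 915 = 915
    Σ(broken) = 2178 kJ
  Bonds formed (products):
    N–H: 6 × 380 = 2280
    Σ(formed) = 2280 kJ
  ΔH_I = 2178 − 2280 = −102 kJ
Reaction II:
  Bonds broken (reactants):
    C–H: 6 × 398 = 2388
    C–O: 2 × 351 = 702
    O–H: 2 × 452 = 904
    O=O: 3 × 492 = 1476
    Σ(broken) = 5470 kJ
  Bonds formed (products):
    C=O: 4 × 784 = 3136
    O–H: 8 × 452 = 3616
    Σ(formed) = 6752 kJ
  ΔH_II = 5470 − 6752 = −1282 kJ
ΔH_I − ΔH_II = +1180 kJ, so reaction II has the more negative ΔH; |ΔH_I − ΔH_II| = 1180 kJ.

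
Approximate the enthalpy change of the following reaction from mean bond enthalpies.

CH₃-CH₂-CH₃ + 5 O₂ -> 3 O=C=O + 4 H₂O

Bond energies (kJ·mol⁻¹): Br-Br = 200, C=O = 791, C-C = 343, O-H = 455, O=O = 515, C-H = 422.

Bonds broken (reactants):
  C-C: 2 × 343 = 686
  C-H: 8 × 422 = 3376
  O=O: 5 × 515 = 2575
  Σ(broken) = 6637 kJ
Bonds formed (products):
  C=O: 6 × 791 = 4746
  O-H: 8 × 455 = 3640
  Σ(formed) = 8386 kJ
ΔH = Σ(broken) − Σ(formed) = 6637 − 8386 = −1749 kJ

ΔH ≈ −1749 kJ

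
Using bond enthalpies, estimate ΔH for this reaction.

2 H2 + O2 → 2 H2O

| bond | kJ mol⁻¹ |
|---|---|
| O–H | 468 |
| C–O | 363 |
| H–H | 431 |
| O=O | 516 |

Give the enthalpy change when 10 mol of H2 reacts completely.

ΔH = −2470 kJ

Bonds broken (reactants):
  H–H: 2 × 431 = 862
  O=O: 1 × 516 = 516
  Σ(broken) = 1378 kJ
Bonds formed (products):
  O–H: 4 × 468 = 1872
  Σ(formed) = 1872 kJ
ΔH = Σ(broken) − Σ(formed) = 1378 − 1872 = −494 kJ
For 5× the reaction as written: 5 × (−494) = −2470 kJ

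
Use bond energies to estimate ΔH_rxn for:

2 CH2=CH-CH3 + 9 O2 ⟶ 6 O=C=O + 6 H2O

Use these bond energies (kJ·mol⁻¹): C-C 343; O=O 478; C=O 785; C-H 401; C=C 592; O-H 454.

Bonds broken (reactants):
  C-C: 2 × 343 = 686
  C-H: 12 × 401 = 4812
  C=C: 2 × 592 = 1184
  O=O: 9 × 478 = 4302
  Σ(broken) = 10984 kJ
Bonds formed (products):
  C=O: 12 × 785 = 9420
  O-H: 12 × 454 = 5448
  Σ(formed) = 14868 kJ
ΔH = Σ(broken) − Σ(formed) = 10984 − 14868 = −3884 kJ

ΔH ≈ −3884 kJ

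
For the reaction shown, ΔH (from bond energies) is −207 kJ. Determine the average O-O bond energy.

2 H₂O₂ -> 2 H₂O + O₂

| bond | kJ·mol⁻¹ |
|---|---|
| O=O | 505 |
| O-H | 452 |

Let D be the O-O bond energy.
Σ(broken) = 4×452 + 2×D = 1808 + 2D
Σ(formed) = 4×452 + 1×505 = 2313
ΔH = Σ(broken) − Σ(formed) = (1808 + 2D) − (2313) = −505 + 2D
Setting this equal to −207 kJ gives 2D = 298, so D = 149 kJ/mol.

D(O-O) ≈ 149 kJ/mol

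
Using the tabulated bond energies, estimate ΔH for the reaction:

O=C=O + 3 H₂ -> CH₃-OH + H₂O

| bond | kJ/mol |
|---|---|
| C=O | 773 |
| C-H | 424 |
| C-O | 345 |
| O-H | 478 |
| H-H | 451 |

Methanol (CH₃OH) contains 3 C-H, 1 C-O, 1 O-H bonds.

Bonds broken (reactants):
  C=O: 2 × 773 = 1546
  H-H: 3 × 451 = 1353
  Σ(broken) = 2899 kJ
Bonds formed (products):
  C-H: 3 × 424 = 1272
  C-O: 1 × 345 = 345
  O-H: 3 × 478 = 1434
  Σ(formed) = 3051 kJ
ΔH = Σ(broken) − Σ(formed) = 2899 − 3051 = −152 kJ

ΔH ≈ −152 kJ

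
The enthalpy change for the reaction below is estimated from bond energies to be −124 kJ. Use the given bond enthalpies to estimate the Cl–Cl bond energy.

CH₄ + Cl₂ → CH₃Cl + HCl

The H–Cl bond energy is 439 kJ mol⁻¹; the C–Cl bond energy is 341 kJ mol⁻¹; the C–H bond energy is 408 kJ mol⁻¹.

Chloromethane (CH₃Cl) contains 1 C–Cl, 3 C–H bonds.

Let D be the Cl–Cl bond energy.
Σ(broken) = 4×408 + 1×D = 1632 + D
Σ(formed) = 1×341 + 3×408 + 1×439 = 2004
ΔH = Σ(broken) − Σ(formed) = (1632 + D) − (2004) = −372 + D
Setting this equal to −124 kJ gives D = 248 kJ/mol.

D(Cl–Cl) ≈ 248 kJ/mol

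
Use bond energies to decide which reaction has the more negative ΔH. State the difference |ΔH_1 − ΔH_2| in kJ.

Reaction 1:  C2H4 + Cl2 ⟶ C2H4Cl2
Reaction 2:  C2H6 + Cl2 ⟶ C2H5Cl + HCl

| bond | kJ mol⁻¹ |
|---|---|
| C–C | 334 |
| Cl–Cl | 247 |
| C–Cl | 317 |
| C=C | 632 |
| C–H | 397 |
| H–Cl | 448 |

Reaction 2, by 32 kJ

Reaction 1:
  Bonds broken (reactants):
    C–H: 4 × 397 = 1588
    C=C: 1 × 632 = 632
    Cl–Cl: 1 × 247 = 247
    Σ(broken) = 2467 kJ
  Bonds formed (products):
    C–C: 1 × 334 = 334
    C–Cl: 2 × 317 = 634
    C–H: 4 × 397 = 1588
    Σ(formed) = 2556 kJ
  ΔH_1 = 2467 − 2556 = −89 kJ
Reaction 2:
  Bonds broken (reactants):
    C–C: 1 × 334 = 334
    C–H: 6 × 397 = 2382
    Cl–Cl: 1 × 247 = 247
    Σ(broken) = 2963 kJ
  Bonds formed (products):
    C–C: 1 × 334 = 334
    C–Cl: 1 × 317 = 317
    C–H: 5 × 397 = 1985
    H–Cl: 1 × 448 = 448
    Σ(formed) = 3084 kJ
  ΔH_2 = 2963 − 3084 = −121 kJ
ΔH_1 − ΔH_2 = +32 kJ, so reaction 2 has the more negative ΔH; |ΔH_1 − ΔH_2| = 32 kJ.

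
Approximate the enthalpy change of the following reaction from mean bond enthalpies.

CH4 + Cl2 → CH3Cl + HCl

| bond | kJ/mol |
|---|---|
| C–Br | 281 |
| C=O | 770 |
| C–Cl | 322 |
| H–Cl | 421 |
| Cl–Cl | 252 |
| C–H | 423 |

Bonds broken (reactants):
  C–H: 4 × 423 = 1692
  Cl–Cl: 1 × 252 = 252
  Σ(broken) = 1944 kJ
Bonds formed (products):
  C–Cl: 1 × 322 = 322
  C–H: 3 × 423 = 1269
  H–Cl: 1 × 421 = 421
  Σ(formed) = 2012 kJ
ΔH = Σ(broken) − Σ(formed) = 1944 − 2012 = −68 kJ

ΔH ≈ −68 kJ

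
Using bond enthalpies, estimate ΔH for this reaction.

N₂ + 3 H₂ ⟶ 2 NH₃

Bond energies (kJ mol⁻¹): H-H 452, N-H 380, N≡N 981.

ΔH ≈ +57 kJ

Bonds broken (reactants):
  H-H: 3 × 452 = 1356
  N≡N: 1 × 981 = 981
  Σ(broken) = 2337 kJ
Bonds formed (products):
  N-H: 6 × 380 = 2280
  Σ(formed) = 2280 kJ
ΔH = Σ(broken) − Σ(formed) = 2337 − 2280 = +57 kJ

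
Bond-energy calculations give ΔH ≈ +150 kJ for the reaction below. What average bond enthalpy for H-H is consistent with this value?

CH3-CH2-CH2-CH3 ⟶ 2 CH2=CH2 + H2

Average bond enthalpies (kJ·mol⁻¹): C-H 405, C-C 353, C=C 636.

Let D be the H-H bond energy.
Σ(broken) = 3×353 + 10×405 = 5109
Σ(formed) = 8×405 + 2×636 + 1×D = 4512 + D
ΔH = Σ(broken) − Σ(formed) = (5109) − (4512 + D) = +597 − D
Setting this equal to +150 kJ gives D = 447 kJ/mol.

D(H-H) ≈ 447 kJ/mol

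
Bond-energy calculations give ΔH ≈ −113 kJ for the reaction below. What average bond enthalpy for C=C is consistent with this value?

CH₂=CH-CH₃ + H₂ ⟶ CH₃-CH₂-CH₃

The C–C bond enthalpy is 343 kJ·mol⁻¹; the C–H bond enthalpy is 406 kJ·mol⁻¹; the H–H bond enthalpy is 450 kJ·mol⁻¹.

D(C=C) ≈ 592 kJ/mol

Let D be the C=C bond energy.
Σ(broken) = 1×343 + 6×406 + 1×D + 1×450 = 3229 + D
Σ(formed) = 2×343 + 8×406 = 3934
ΔH = Σ(broken) − Σ(formed) = (3229 + D) − (3934) = −705 + D
Setting this equal to −113 kJ gives D = 592 kJ/mol.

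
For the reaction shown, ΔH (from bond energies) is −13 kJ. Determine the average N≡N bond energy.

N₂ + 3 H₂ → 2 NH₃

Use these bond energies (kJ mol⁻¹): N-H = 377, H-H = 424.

D(N≡N) ≈ 977 kJ/mol

Let D be the N≡N bond energy.
Σ(broken) = 3×424 + 1×D = 1272 + D
Σ(formed) = 6×377 = 2262
ΔH = Σ(broken) − Σ(formed) = (1272 + D) − (2262) = −990 + D
Setting this equal to −13 kJ gives D = 977 kJ/mol.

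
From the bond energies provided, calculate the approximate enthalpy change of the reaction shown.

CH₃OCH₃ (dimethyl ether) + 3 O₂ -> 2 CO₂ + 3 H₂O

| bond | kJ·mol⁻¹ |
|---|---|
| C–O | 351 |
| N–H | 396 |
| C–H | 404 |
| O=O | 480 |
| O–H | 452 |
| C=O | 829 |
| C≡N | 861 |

Bonds broken (reactants):
  C–H: 6 × 404 = 2424
  C–O: 2 × 351 = 702
  O=O: 3 × 480 = 1440
  Σ(broken) = 4566 kJ
Bonds formed (products):
  C=O: 4 × 829 = 3316
  O–H: 6 × 452 = 2712
  Σ(formed) = 6028 kJ
ΔH = Σ(broken) − Σ(formed) = 4566 − 6028 = −1462 kJ

ΔH ≈ −1462 kJ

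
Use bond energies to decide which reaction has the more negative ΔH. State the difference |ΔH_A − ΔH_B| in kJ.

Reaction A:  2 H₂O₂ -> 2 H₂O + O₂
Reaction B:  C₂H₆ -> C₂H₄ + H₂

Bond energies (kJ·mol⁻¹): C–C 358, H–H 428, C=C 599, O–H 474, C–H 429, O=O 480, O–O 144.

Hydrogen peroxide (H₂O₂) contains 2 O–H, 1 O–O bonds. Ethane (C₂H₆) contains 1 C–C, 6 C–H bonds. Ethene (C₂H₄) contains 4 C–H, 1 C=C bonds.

Reaction A:
  Bonds broken (reactants):
    O–H: 4 × 474 = 1896
    O–O: 2 × 144 = 288
    Σ(broken) = 2184 kJ
  Bonds formed (products):
    O–H: 4 × 474 = 1896
    O=O: 1 × 480 = 480
    Σ(formed) = 2376 kJ
  ΔH_A = 2184 − 2376 = −192 kJ
Reaction B:
  Bonds broken (reactants):
    C–C: 1 × 358 = 358
    C–H: 6 × 429 = 2574
    Σ(broken) = 2932 kJ
  Bonds formed (products):
    C–H: 4 × 429 = 1716
    C=C: 1 × 599 = 599
    H–H: 1 × 428 = 428
    Σ(formed) = 2743 kJ
  ΔH_B = 2932 − 2743 = +189 kJ
ΔH_A − ΔH_B = −381 kJ, so reaction A has the more negative ΔH; |ΔH_A − ΔH_B| = 381 kJ.

Reaction A, by 381 kJ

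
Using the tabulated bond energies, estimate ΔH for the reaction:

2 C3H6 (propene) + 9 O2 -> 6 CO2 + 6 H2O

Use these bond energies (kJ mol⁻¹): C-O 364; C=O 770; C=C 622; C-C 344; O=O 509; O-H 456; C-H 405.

ΔH ≈ −3339 kJ

Bonds broken (reactants):
  C-C: 2 × 344 = 688
  C-H: 12 × 405 = 4860
  C=C: 2 × 622 = 1244
  O=O: 9 × 509 = 4581
  Σ(broken) = 11373 kJ
Bonds formed (products):
  C=O: 12 × 770 = 9240
  O-H: 12 × 456 = 5472
  Σ(formed) = 14712 kJ
ΔH = Σ(broken) − Σ(formed) = 11373 − 14712 = −3339 kJ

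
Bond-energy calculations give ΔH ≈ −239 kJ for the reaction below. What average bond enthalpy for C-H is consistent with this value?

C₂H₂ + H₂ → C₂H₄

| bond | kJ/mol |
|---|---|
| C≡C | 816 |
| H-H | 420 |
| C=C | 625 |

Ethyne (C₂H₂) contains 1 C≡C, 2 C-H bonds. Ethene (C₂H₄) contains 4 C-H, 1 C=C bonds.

Let D be the C-H bond energy.
Σ(broken) = 1×816 + 2×D + 1×420 = 1236 + 2D
Σ(formed) = 4×D + 1×625 = 625 + 4D
ΔH = Σ(broken) − Σ(formed) = (1236 + 2D) − (625 + 4D) = +611 − 2D
Setting this equal to −239 kJ gives 2D = 850, so D = 425 kJ/mol.

D(C-H) ≈ 425 kJ/mol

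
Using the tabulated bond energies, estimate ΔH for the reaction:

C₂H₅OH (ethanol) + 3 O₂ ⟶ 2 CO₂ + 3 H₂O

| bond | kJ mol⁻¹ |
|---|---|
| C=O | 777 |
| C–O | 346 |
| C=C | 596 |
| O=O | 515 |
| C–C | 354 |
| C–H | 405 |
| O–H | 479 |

Bonds broken (reactants):
  C–C: 1 × 354 = 354
  C–H: 5 × 405 = 2025
  C–O: 1 × 346 = 346
  O–H: 1 × 479 = 479
  O=O: 3 × 515 = 1545
  Σ(broken) = 4749 kJ
Bonds formed (products):
  C=O: 4 × 777 = 3108
  O–H: 6 × 479 = 2874
  Σ(formed) = 5982 kJ
ΔH = Σ(broken) − Σ(formed) = 4749 − 5982 = −1233 kJ

ΔH ≈ −1233 kJ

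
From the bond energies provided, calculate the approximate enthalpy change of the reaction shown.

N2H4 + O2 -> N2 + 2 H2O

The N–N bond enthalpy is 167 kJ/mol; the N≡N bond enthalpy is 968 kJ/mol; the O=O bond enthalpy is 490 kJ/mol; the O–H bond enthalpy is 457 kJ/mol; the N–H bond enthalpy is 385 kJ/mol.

ΔH ≈ −599 kJ

Bonds broken (reactants):
  N–H: 4 × 385 = 1540
  N–N: 1 × 167 = 167
  O=O: 1 × 490 = 490
  Σ(broken) = 2197 kJ
Bonds formed (products):
  N≡N: 1 × 968 = 968
  O–H: 4 × 457 = 1828
  Σ(formed) = 2796 kJ
ΔH = Σ(broken) − Σ(formed) = 2197 − 2796 = −599 kJ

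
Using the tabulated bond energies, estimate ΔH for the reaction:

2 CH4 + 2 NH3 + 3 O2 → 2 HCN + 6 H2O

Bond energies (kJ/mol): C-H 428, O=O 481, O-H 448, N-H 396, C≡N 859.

ΔH ≈ −707 kJ

Bonds broken (reactants):
  C-H: 8 × 428 = 3424
  N-H: 6 × 396 = 2376
  O=O: 3 × 481 = 1443
  Σ(broken) = 7243 kJ
Bonds formed (products):
  C≡N: 2 × 859 = 1718
  C-H: 2 × 428 = 856
  O-H: 12 × 448 = 5376
  Σ(formed) = 7950 kJ
ΔH = Σ(broken) − Σ(formed) = 7243 − 7950 = −707 kJ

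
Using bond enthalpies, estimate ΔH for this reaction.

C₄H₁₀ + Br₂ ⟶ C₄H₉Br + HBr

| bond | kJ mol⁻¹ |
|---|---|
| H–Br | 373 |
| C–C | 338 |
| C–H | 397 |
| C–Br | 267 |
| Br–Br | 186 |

ΔH ≈ −57 kJ

Bonds broken (reactants):
  Br–Br: 1 × 186 = 186
  C–C: 3 × 338 = 1014
  C–H: 10 × 397 = 3970
  Σ(broken) = 5170 kJ
Bonds formed (products):
  C–Br: 1 × 267 = 267
  C–C: 3 × 338 = 1014
  C–H: 9 × 397 = 3573
  H–Br: 1 × 373 = 373
  Σ(formed) = 5227 kJ
ΔH = Σ(broken) − Σ(formed) = 5170 − 5227 = −57 kJ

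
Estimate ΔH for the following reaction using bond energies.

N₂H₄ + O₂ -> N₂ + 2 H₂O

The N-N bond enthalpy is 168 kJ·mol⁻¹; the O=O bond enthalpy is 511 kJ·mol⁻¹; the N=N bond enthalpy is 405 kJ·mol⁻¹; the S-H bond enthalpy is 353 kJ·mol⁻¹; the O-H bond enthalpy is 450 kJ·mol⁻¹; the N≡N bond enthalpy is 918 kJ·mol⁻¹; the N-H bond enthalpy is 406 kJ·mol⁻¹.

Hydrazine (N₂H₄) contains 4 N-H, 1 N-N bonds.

ΔH ≈ −415 kJ

Bonds broken (reactants):
  N-H: 4 × 406 = 1624
  N-N: 1 × 168 = 168
  O=O: 1 × 511 = 511
  Σ(broken) = 2303 kJ
Bonds formed (products):
  N≡N: 1 × 918 = 918
  O-H: 4 × 450 = 1800
  Σ(formed) = 2718 kJ
ΔH = Σ(broken) − Σ(formed) = 2303 − 2718 = −415 kJ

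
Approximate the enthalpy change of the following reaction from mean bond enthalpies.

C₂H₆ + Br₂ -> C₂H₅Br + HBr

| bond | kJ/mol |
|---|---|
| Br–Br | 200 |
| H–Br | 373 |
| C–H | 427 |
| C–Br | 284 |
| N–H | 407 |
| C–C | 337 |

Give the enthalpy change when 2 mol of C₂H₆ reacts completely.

Bonds broken (reactants):
  Br–Br: 1 × 200 = 200
  C–C: 1 × 337 = 337
  C–H: 6 × 427 = 2562
  Σ(broken) = 3099 kJ
Bonds formed (products):
  C–Br: 1 × 284 = 284
  C–C: 1 × 337 = 337
  C–H: 5 × 427 = 2135
  H–Br: 1 × 373 = 373
  Σ(formed) = 3129 kJ
ΔH = Σ(broken) − Σ(formed) = 3099 − 3129 = −30 kJ
For 2× the reaction as written: 2 × (−30) = −60 kJ

ΔH = −60 kJ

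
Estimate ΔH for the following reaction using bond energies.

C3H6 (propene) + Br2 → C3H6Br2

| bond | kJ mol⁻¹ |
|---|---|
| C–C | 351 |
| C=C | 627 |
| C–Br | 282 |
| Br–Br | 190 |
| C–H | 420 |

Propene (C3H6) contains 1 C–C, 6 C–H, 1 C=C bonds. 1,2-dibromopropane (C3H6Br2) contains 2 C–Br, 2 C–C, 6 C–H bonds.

Bonds broken (reactants):
  Br–Br: 1 × 190 = 190
  C–C: 1 × 351 = 351
  C–H: 6 × 420 = 2520
  C=C: 1 × 627 = 627
  Σ(broken) = 3688 kJ
Bonds formed (products):
  C–Br: 2 × 282 = 564
  C–C: 2 × 351 = 702
  C–H: 6 × 420 = 2520
  Σ(formed) = 3786 kJ
ΔH = Σ(broken) − Σ(formed) = 3688 − 3786 = −98 kJ

ΔH ≈ −98 kJ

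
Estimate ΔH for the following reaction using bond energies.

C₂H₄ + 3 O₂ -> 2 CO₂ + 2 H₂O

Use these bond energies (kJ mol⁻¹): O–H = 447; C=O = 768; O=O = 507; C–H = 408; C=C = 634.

Bonds broken (reactants):
  C–H: 4 × 408 = 1632
  C=C: 1 × 634 = 634
  O=O: 3 × 507 = 1521
  Σ(broken) = 3787 kJ
Bonds formed (products):
  C=O: 4 × 768 = 3072
  O–H: 4 × 447 = 1788
  Σ(formed) = 4860 kJ
ΔH = Σ(broken) − Σ(formed) = 3787 − 4860 = −1073 kJ

ΔH ≈ −1073 kJ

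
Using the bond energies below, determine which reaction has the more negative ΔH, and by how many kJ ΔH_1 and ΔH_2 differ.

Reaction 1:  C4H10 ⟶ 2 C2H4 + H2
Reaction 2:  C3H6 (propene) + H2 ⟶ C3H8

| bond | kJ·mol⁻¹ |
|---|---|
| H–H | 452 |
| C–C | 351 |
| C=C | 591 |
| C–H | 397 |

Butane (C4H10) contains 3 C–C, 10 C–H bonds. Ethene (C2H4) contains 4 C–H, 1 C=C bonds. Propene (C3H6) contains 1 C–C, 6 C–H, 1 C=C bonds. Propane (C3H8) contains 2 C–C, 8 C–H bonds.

Reaction 1:
  Bonds broken (reactants):
    C–C: 3 × 351 = 1053
    C–H: 10 × 397 = 3970
    Σ(broken) = 5023 kJ
  Bonds formed (products):
    C–H: 8 × 397 = 3176
    C=C: 2 × 591 = 1182
    H–H: 1 × 452 = 452
    Σ(formed) = 4810 kJ
  ΔH_1 = 5023 − 4810 = +213 kJ
Reaction 2:
  Bonds broken (reactants):
    C–C: 1 × 351 = 351
    C–H: 6 × 397 = 2382
    C=C: 1 × 591 = 591
    H–H: 1 × 452 = 452
    Σ(broken) = 3776 kJ
  Bonds formed (products):
    C–C: 2 × 351 = 702
    C–H: 8 × 397 = 3176
    Σ(formed) = 3878 kJ
  ΔH_2 = 3776 − 3878 = −102 kJ
ΔH_1 − ΔH_2 = +315 kJ, so reaction 2 has the more negative ΔH; |ΔH_1 − ΔH_2| = 315 kJ.

Reaction 2, by 315 kJ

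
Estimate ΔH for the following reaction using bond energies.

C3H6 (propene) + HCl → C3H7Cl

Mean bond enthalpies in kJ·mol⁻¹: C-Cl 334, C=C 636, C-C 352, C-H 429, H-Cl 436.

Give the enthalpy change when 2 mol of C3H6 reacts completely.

Bonds broken (reactants):
  C-C: 1 × 352 = 352
  C-H: 6 × 429 = 2574
  C=C: 1 × 636 = 636
  H-Cl: 1 × 436 = 436
  Σ(broken) = 3998 kJ
Bonds formed (products):
  C-C: 2 × 352 = 704
  C-Cl: 1 × 334 = 334
  C-H: 7 × 429 = 3003
  Σ(formed) = 4041 kJ
ΔH = Σ(broken) − Σ(formed) = 3998 − 4041 = −43 kJ
For 2× the reaction as written: 2 × (−43) = −86 kJ

ΔH = −86 kJ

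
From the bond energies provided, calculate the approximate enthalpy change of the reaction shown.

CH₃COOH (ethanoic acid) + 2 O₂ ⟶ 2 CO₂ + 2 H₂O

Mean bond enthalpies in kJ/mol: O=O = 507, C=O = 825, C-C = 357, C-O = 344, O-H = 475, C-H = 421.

ΔH ≈ −922 kJ

Bonds broken (reactants):
  C-C: 1 × 357 = 357
  C-H: 3 × 421 = 1263
  C-O: 1 × 344 = 344
  C=O: 1 × 825 = 825
  O-H: 1 × 475 = 475
  O=O: 2 × 507 = 1014
  Σ(broken) = 4278 kJ
Bonds formed (products):
  C=O: 4 × 825 = 3300
  O-H: 4 × 475 = 1900
  Σ(formed) = 5200 kJ
ΔH = Σ(broken) − Σ(formed) = 4278 − 5200 = −922 kJ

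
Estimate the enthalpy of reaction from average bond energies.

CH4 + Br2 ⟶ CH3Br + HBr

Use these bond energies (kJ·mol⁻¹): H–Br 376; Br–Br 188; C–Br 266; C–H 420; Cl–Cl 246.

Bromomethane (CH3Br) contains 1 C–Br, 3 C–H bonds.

ΔH ≈ −34 kJ

Bonds broken (reactants):
  Br–Br: 1 × 188 = 188
  C–H: 4 × 420 = 1680
  Σ(broken) = 1868 kJ
Bonds formed (products):
  C–Br: 1 × 266 = 266
  C–H: 3 × 420 = 1260
  H–Br: 1 × 376 = 376
  Σ(formed) = 1902 kJ
ΔH = Σ(broken) − Σ(formed) = 1868 − 1902 = −34 kJ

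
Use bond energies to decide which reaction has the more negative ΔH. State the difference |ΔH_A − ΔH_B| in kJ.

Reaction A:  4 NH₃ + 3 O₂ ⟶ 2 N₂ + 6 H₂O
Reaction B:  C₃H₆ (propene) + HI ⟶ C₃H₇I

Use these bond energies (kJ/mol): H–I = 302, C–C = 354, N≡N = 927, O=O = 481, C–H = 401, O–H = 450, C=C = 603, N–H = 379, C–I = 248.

Reaction A:
  Bonds broken (reactants):
    N–H: 12 × 379 = 4548
    O=O: 3 × 481 = 1443
    Σ(broken) = 5991 kJ
  Bonds formed (products):
    N≡N: 2 × 927 = 1854
    O–H: 12 × 450 = 5400
    Σ(formed) = 7254 kJ
  ΔH_A = 5991 − 7254 = −1263 kJ
Reaction B:
  Bonds broken (reactants):
    C–C: 1 × 354 = 354
    C–H: 6 × 401 = 2406
    C=C: 1 × 603 = 603
    H–I: 1 × 302 = 302
    Σ(broken) = 3665 kJ
  Bonds formed (products):
    C–C: 2 × 354 = 708
    C–H: 7 × 401 = 2807
    C–I: 1 × 248 = 248
    Σ(formed) = 3763 kJ
  ΔH_B = 3665 − 3763 = −98 kJ
ΔH_A − ΔH_B = −1165 kJ, so reaction A has the more negative ΔH; |ΔH_A − ΔH_B| = 1165 kJ.

Reaction A, by 1165 kJ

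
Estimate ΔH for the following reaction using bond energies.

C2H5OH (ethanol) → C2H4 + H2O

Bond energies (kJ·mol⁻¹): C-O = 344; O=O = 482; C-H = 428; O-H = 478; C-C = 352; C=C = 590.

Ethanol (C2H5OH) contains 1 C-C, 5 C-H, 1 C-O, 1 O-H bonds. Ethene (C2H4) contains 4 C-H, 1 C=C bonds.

ΔH ≈ +56 kJ

Bonds broken (reactants):
  C-C: 1 × 352 = 352
  C-H: 5 × 428 = 2140
  C-O: 1 × 344 = 344
  O-H: 1 × 478 = 478
  Σ(broken) = 3314 kJ
Bonds formed (products):
  C-H: 4 × 428 = 1712
  C=C: 1 × 590 = 590
  O-H: 2 × 478 = 956
  Σ(formed) = 3258 kJ
ΔH = Σ(broken) − Σ(formed) = 3314 − 3258 = +56 kJ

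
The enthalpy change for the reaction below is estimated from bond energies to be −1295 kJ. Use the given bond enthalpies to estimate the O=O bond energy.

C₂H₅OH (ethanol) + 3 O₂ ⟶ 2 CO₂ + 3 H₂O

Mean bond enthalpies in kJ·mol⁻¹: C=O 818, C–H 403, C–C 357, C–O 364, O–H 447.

D(O=O) ≈ 492 kJ/mol

Let D be the O=O bond energy.
Σ(broken) = 1×357 + 5×403 + 1×364 + 1×447 + 3×D = 3183 + 3D
Σ(formed) = 4×818 + 6×447 = 5954
ΔH = Σ(broken) − Σ(formed) = (3183 + 3D) − (5954) = −2771 + 3D
Setting this equal to −1295 kJ gives 3D = 1476, so D = 492 kJ/mol.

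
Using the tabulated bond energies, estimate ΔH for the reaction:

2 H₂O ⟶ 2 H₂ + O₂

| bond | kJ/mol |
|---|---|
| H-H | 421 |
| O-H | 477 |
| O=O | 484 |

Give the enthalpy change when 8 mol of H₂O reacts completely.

ΔH = +2328 kJ

Bonds broken (reactants):
  O-H: 4 × 477 = 1908
  Σ(broken) = 1908 kJ
Bonds formed (products):
  H-H: 2 × 421 = 842
  O=O: 1 × 484 = 484
  Σ(formed) = 1326 kJ
ΔH = Σ(broken) − Σ(formed) = 1908 − 1326 = +582 kJ
For 4× the reaction as written: 4 × (+582) = +2328 kJ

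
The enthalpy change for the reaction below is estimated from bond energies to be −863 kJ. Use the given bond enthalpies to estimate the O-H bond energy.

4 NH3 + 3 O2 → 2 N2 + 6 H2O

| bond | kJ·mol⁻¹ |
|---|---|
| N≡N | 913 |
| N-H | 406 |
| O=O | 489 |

Let D be the O-H bond energy.
Σ(broken) = 12×406 + 3×489 = 6339
Σ(formed) = 2×913 + 12×D = 1826 + 12D
ΔH = Σ(broken) − Σ(formed) = (6339) − (1826 + 12D) = +4513 − 12D
Setting this equal to −863 kJ gives 12D = 5376, so D = 448 kJ/mol.

D(O-H) ≈ 448 kJ/mol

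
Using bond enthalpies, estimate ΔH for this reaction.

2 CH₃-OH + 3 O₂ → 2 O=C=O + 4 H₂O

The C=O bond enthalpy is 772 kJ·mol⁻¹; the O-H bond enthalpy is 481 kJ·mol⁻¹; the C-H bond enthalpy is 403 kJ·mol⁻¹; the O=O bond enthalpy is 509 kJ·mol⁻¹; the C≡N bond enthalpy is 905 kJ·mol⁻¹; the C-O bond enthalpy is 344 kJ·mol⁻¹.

Bonds broken (reactants):
  C-H: 6 × 403 = 2418
  C-O: 2 × 344 = 688
  O-H: 2 × 481 = 962
  O=O: 3 × 509 = 1527
  Σ(broken) = 5595 kJ
Bonds formed (products):
  C=O: 4 × 772 = 3088
  O-H: 8 × 481 = 3848
  Σ(formed) = 6936 kJ
ΔH = Σ(broken) − Σ(formed) = 5595 − 6936 = −1341 kJ

ΔH ≈ −1341 kJ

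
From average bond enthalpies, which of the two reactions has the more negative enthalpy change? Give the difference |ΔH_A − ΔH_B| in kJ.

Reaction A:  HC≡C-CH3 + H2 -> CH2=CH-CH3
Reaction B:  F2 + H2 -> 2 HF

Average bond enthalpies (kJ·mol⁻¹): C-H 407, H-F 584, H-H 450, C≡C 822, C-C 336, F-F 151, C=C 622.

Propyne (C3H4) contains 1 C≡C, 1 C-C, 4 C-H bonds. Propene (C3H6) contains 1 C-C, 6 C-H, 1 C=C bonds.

Reaction B, by 403 kJ

Reaction A:
  Bonds broken (reactants):
    C≡C: 1 × 822 = 822
    C-C: 1 × 336 = 336
    C-H: 4 × 407 = 1628
    H-H: 1 × 450 = 450
    Σ(broken) = 3236 kJ
  Bonds formed (products):
    C-C: 1 × 336 = 336
    C-H: 6 × 407 = 2442
    C=C: 1 × 622 = 622
    Σ(formed) = 3400 kJ
  ΔH_A = 3236 − 3400 = −164 kJ
Reaction B:
  Bonds broken (reactants):
    F-F: 1 × 151 = 151
    H-H: 1 × 450 = 450
    Σ(broken) = 601 kJ
  Bonds formed (products):
    H-F: 2 × 584 = 1168
    Σ(formed) = 1168 kJ
  ΔH_B = 601 − 1168 = −567 kJ
ΔH_A − ΔH_B = +403 kJ, so reaction B has the more negative ΔH; |ΔH_A − ΔH_B| = 403 kJ.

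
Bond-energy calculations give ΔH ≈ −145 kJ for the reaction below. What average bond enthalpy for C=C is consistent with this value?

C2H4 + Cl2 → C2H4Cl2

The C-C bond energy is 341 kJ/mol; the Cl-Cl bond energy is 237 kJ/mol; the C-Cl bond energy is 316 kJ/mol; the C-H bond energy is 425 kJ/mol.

Let D be the C=C bond energy.
Σ(broken) = 4×425 + 1×D + 1×237 = 1937 + D
Σ(formed) = 1×341 + 2×316 + 4×425 = 2673
ΔH = Σ(broken) − Σ(formed) = (1937 + D) − (2673) = −736 + D
Setting this equal to −145 kJ gives D = 591 kJ/mol.

D(C=C) ≈ 591 kJ/mol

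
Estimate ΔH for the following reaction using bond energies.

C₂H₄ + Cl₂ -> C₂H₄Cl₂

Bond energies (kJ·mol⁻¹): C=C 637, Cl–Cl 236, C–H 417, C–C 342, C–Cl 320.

ΔH ≈ −109 kJ

Bonds broken (reactants):
  C–H: 4 × 417 = 1668
  C=C: 1 × 637 = 637
  Cl–Cl: 1 × 236 = 236
  Σ(broken) = 2541 kJ
Bonds formed (products):
  C–C: 1 × 342 = 342
  C–Cl: 2 × 320 = 640
  C–H: 4 × 417 = 1668
  Σ(formed) = 2650 kJ
ΔH = Σ(broken) − Σ(formed) = 2541 − 2650 = −109 kJ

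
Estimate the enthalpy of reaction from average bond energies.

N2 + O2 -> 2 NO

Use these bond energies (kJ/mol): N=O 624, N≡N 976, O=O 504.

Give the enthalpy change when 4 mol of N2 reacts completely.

ΔH = +928 kJ

Bonds broken (reactants):
  N≡N: 1 × 976 = 976
  O=O: 1 × 504 = 504
  Σ(broken) = 1480 kJ
Bonds formed (products):
  N=O: 2 × 624 = 1248
  Σ(formed) = 1248 kJ
ΔH = Σ(broken) − Σ(formed) = 1480 − 1248 = +232 kJ
For 4× the reaction as written: 4 × (+232) = +928 kJ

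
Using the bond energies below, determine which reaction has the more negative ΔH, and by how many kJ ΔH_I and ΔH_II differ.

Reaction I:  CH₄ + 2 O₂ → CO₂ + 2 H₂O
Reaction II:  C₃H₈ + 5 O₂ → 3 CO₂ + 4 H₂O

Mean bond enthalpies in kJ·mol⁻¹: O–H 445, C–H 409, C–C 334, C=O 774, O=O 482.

Reaction I:
  Bonds broken (reactants):
    C–H: 4 × 409 = 1636
    O=O: 2 × 482 = 964
    Σ(broken) = 2600 kJ
  Bonds formed (products):
    C=O: 2 × 774 = 1548
    O–H: 4 × 445 = 1780
    Σ(formed) = 3328 kJ
  ΔH_I = 2600 − 3328 = −728 kJ
Reaction II:
  Bonds broken (reactants):
    C–C: 2 × 334 = 668
    C–H: 8 × 409 = 3272
    O=O: 5 × 482 = 2410
    Σ(broken) = 6350 kJ
  Bonds formed (products):
    C=O: 6 × 774 = 4644
    O–H: 8 × 445 = 3560
    Σ(formed) = 8204 kJ
  ΔH_II = 6350 − 8204 = −1854 kJ
ΔH_I − ΔH_II = +1126 kJ, so reaction II has the more negative ΔH; |ΔH_I − ΔH_II| = 1126 kJ.

Reaction II, by 1126 kJ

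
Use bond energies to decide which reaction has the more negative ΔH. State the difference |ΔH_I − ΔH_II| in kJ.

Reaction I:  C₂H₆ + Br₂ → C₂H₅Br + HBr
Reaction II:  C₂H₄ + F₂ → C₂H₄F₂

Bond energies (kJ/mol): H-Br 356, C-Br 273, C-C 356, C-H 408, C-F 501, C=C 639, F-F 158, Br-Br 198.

Reaction II, by 538 kJ

Reaction I:
  Bonds broken (reactants):
    Br-Br: 1 × 198 = 198
    C-C: 1 × 356 = 356
    C-H: 6 × 408 = 2448
    Σ(broken) = 3002 kJ
  Bonds formed (products):
    C-Br: 1 × 273 = 273
    C-C: 1 × 356 = 356
    C-H: 5 × 408 = 2040
    H-Br: 1 × 356 = 356
    Σ(formed) = 3025 kJ
  ΔH_I = 3002 − 3025 = −23 kJ
Reaction II:
  Bonds broken (reactants):
    C-H: 4 × 408 = 1632
    C=C: 1 × 639 = 639
    F-F: 1 × 158 = 158
    Σ(broken) = 2429 kJ
  Bonds formed (products):
    C-C: 1 × 356 = 356
    C-F: 2 × 501 = 1002
    C-H: 4 × 408 = 1632
    Σ(formed) = 2990 kJ
  ΔH_II = 2429 − 2990 = −561 kJ
ΔH_I − ΔH_II = +538 kJ, so reaction II has the more negative ΔH; |ΔH_I − ΔH_II| = 538 kJ.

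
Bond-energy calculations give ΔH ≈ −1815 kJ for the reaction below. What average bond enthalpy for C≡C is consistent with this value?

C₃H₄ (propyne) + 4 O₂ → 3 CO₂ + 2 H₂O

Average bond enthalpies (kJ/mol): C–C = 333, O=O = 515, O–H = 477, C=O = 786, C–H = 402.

D(C≡C) ≈ 808 kJ/mol

Let D be the C≡C bond energy.
Σ(broken) = 1×D + 1×333 + 4×402 + 4×515 = 4001 + D
Σ(formed) = 6×786 + 4×477 = 6624
ΔH = Σ(broken) − Σ(formed) = (4001 + D) − (6624) = −2623 + D
Setting this equal to −1815 kJ gives D = 808 kJ/mol.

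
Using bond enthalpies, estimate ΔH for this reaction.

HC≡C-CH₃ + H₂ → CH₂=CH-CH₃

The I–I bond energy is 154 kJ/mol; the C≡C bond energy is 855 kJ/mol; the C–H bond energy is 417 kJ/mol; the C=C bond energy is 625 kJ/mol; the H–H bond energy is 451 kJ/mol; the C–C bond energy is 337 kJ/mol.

Bonds broken (reactants):
  C≡C: 1 × 855 = 855
  C–C: 1 × 337 = 337
  C–H: 4 × 417 = 1668
  H–H: 1 × 451 = 451
  Σ(broken) = 3311 kJ
Bonds formed (products):
  C–C: 1 × 337 = 337
  C–H: 6 × 417 = 2502
  C=C: 1 × 625 = 625
  Σ(formed) = 3464 kJ
ΔH = Σ(broken) − Σ(formed) = 3311 − 3464 = −153 kJ

ΔH ≈ −153 kJ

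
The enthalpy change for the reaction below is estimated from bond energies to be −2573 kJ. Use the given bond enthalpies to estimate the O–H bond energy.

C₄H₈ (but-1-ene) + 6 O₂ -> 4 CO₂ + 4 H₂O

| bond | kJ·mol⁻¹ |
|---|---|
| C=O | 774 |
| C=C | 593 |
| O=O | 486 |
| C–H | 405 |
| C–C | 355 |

D(O–H) ≈ 480 kJ/mol

Let D be the O–H bond energy.
Σ(broken) = 2×355 + 8×405 + 1×593 + 6×486 = 7459
Σ(formed) = 8×774 + 8×D = 6192 + 8D
ΔH = Σ(broken) − Σ(formed) = (7459) − (6192 + 8D) = +1267 − 8D
Setting this equal to −2573 kJ gives 8D = 3840, so D = 480 kJ/mol.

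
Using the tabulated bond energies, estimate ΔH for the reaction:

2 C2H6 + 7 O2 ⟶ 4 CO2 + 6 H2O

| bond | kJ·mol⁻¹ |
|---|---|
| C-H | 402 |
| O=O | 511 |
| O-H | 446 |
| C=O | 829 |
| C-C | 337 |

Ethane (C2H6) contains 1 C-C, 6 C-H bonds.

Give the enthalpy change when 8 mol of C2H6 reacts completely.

Bonds broken (reactants):
  C-C: 2 × 337 = 674
  C-H: 12 × 402 = 4824
  O=O: 7 × 511 = 3577
  Σ(broken) = 9075 kJ
Bonds formed (products):
  C=O: 8 × 829 = 6632
  O-H: 12 × 446 = 5352
  Σ(formed) = 11984 kJ
ΔH = Σ(broken) − Σ(formed) = 9075 − 11984 = −2909 kJ
For 4× the reaction as written: 4 × (−2909) = −11636 kJ

ΔH = −11636 kJ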